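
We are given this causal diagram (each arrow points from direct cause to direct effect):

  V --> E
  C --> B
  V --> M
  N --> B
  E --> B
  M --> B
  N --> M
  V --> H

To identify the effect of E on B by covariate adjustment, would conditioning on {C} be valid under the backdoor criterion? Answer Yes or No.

Backdoor paths from E to B (paths whose first edge points into E):
  P1: E <- V -> M <- N -> B
  P2: E <- V -> M -> B
Condition 1 (no descendant of E in the set): holds — descendants of E are {B}; none are in {C}.
Condition 2 (every backdoor path blocked by {C}):
  P1: blocked at collider M (neither it nor any descendant is in the conditioning set).
  P2: open — no interior node is in the conditioning set.
{C} does not satisfy the backdoor criterion.

No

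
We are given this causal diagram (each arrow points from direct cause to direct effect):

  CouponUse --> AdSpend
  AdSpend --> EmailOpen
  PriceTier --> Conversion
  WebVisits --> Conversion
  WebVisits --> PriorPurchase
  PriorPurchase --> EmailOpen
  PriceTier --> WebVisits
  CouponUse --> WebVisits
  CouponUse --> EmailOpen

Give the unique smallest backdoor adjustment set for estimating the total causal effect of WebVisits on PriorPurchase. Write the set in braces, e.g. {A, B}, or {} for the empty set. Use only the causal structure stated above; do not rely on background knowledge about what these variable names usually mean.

Variables eligible for adjustment (non-descendants of WebVisits, excluding WebVisits and PriorPurchase): {AdSpend, CouponUse, PriceTier}.
Backdoor paths from WebVisits to PriorPurchase:
  P1: WebVisits <- CouponUse -> AdSpend -> EmailOpen <- PriorPurchase
  P2: WebVisits <- CouponUse -> EmailOpen <- PriorPurchase
Each backdoor path contains an unconditioned collider, so every path is already blocked with the empty conditioning set:
  P1: blocked at collider EmailOpen (neither it nor any descendant is in the conditioning set).
  P2: blocked at collider EmailOpen (neither it nor any descendant is in the conditioning set).
The empty set is therefore the unique smallest valid set.

{}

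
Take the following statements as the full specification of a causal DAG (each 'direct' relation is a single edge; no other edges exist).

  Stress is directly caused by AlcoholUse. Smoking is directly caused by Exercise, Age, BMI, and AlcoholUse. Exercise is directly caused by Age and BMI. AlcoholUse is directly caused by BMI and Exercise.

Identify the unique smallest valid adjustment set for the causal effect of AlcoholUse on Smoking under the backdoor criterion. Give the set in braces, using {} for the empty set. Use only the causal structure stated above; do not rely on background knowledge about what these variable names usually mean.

{BMI, Exercise}

Variables eligible for adjustment (non-descendants of AlcoholUse, excluding AlcoholUse and Smoking): {Age, BMI, Exercise}.
Backdoor paths from AlcoholUse to Smoking:
  P1: AlcoholUse <- BMI -> Exercise <- Age -> Smoking
  P2: AlcoholUse <- BMI -> Exercise -> Smoking
  P3: AlcoholUse <- BMI -> Smoking
  P4: AlcoholUse <- Exercise <- BMI -> Smoking
  P5: AlcoholUse <- Exercise <- Age -> Smoking
  P6: AlcoholUse <- Exercise -> Smoking
The empty set is not sufficient: P2 (AlcoholUse <- BMI -> Exercise -> Smoking) has no collider blocking it and no conditioned non-collider, so it is open.
Try {BMI, Exercise}:
  P1: blocked at fork node BMI ∈ conditioning set.
  P2: blocked at fork node BMI ∈ conditioning set.
  P3: blocked at fork node BMI ∈ conditioning set.
  P4: blocked at chain node Exercise ∈ conditioning set.
  P5: blocked at chain node Exercise ∈ conditioning set.
  P6: blocked at fork node Exercise ∈ conditioning set.
{BMI, Exercise} contains no descendant of AlcoholUse and blocks every backdoor path.
Every element of {BMI, Exercise} is needed (dropping BMI leaves P1 open; dropping Exercise leaves P5 open), so no proper subset is valid.
Among all size-2 subsets of the eligible variables, only {BMI, Exercise} blocks every backdoor path, so it is the unique smallest valid adjustment set.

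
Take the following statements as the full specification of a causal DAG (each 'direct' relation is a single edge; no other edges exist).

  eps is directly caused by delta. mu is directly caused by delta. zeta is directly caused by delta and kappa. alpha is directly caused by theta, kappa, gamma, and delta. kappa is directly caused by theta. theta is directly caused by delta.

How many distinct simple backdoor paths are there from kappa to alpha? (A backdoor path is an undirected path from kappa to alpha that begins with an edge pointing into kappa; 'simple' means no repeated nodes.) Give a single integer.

A backdoor path from kappa to alpha is any simple undirected path whose first edge points into kappa (i.e. leaves kappa via a parent).
Parents of kappa: {theta}.
Enumerating:
  P1: kappa <- theta <- delta -> alpha
  P2: kappa <- theta -> alpha
That exhausts the simple backdoor paths. Count: 2.

2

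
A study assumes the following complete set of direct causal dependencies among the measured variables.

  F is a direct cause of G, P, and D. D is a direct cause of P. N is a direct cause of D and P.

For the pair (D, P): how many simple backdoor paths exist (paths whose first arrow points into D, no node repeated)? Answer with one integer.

2

A backdoor path from D to P is any simple undirected path whose first edge points into D (i.e. leaves D via a parent).
Parents of D: {F, N}.
Enumerating:
  P1: D <- F -> P
  P2: D <- N -> P
That exhausts the simple backdoor paths. Count: 2.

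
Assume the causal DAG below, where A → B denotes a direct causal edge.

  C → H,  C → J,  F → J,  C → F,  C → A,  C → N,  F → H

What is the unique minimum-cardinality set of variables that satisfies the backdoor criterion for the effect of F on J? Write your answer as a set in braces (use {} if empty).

Variables eligible for adjustment (non-descendants of F, excluding F and J): {A, C, N}.
Backdoor paths from F to J:
  P1: F <- C -> J
The empty set is not sufficient: P1 (F <- C -> J) has no collider blocking it and no conditioned non-collider, so it is open.
Try {C}:
  P1: blocked at fork node C ∈ conditioning set.
{C} contains no descendant of F and blocks every backdoor path.
No other singleton works — e.g. {N} leaves P1 open — so {C} is the unique smallest valid adjustment set.

{C}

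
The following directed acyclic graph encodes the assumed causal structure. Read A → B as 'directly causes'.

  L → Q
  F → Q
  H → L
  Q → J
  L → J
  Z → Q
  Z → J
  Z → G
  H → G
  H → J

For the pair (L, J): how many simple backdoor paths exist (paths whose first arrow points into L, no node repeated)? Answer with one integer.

3

A backdoor path from L to J is any simple undirected path whose first edge points into L (i.e. leaves L via a parent).
Parents of L: {H}.
Enumerating:
  P1: L <- H -> J
  P2: L <- H -> G <- Z -> Q -> J
  P3: L <- H -> G <- Z -> J
That exhausts the simple backdoor paths. Count: 3.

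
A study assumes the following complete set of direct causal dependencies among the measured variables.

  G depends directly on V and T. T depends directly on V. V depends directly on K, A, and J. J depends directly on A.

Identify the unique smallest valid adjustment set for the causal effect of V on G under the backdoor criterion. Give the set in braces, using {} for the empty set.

{}

Variables eligible for adjustment (non-descendants of V, excluding V and G): {A, J, K}.
Backdoor paths from V to G:
  (none)
With no backdoor paths the empty set already satisfies the criterion, and it is trivially minimal.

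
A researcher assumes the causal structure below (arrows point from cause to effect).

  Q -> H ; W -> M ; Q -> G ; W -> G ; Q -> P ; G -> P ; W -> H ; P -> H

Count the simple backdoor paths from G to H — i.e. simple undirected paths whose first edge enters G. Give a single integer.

A backdoor path from G to H is any simple undirected path whose first edge points into G (i.e. leaves G via a parent).
Parents of G: {Q, W}.
Enumerating:
  P1: G <- W -> H
  P2: G <- Q -> P -> H
  P3: G <- Q -> H
That exhausts the simple backdoor paths. Count: 3.

3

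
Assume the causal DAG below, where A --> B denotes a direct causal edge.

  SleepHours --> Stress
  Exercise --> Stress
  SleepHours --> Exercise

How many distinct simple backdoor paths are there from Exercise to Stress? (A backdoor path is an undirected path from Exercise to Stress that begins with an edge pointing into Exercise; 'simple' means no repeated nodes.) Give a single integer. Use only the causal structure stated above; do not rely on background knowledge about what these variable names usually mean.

A backdoor path from Exercise to Stress is any simple undirected path whose first edge points into Exercise (i.e. leaves Exercise via a parent).
Parents of Exercise: {SleepHours}.
Enumerating:
  P1: Exercise <- SleepHours -> Stress
That exhausts the simple backdoor paths. Count: 1.

1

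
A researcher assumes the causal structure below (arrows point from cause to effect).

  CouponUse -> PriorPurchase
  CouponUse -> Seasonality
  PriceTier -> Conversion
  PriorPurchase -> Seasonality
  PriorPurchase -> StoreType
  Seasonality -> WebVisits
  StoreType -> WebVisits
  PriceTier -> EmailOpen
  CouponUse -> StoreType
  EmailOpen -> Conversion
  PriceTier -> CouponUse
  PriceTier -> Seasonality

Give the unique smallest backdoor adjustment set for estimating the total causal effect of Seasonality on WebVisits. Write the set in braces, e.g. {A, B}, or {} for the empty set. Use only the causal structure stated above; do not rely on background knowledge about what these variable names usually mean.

{StoreType}

Variables eligible for adjustment (non-descendants of Seasonality, excluding Seasonality and WebVisits): {Conversion, CouponUse, EmailOpen, PriceTier, PriorPurchase, StoreType}.
Backdoor paths from Seasonality to WebVisits:
  P1: Seasonality <- PriceTier -> CouponUse -> PriorPurchase -> StoreType -> WebVisits
  P2: Seasonality <- PriceTier -> CouponUse -> StoreType -> WebVisits
  P3: Seasonality <- CouponUse -> PriorPurchase -> StoreType -> WebVisits
  P4: Seasonality <- CouponUse -> StoreType -> WebVisits
  P5: Seasonality <- PriorPurchase <- CouponUse -> StoreType -> WebVisits
  P6: Seasonality <- PriorPurchase -> StoreType -> WebVisits
The empty set is not sufficient: P1 (Seasonality <- PriceTier -> CouponUse -> PriorPurchase -> StoreType -> WebVisits) has no collider blocking it and no conditioned non-collider, so it is open.
Try {StoreType}:
  P1: blocked at chain node StoreType ∈ conditioning set.
  P2: blocked at chain node StoreType ∈ conditioning set.
  P3: blocked at chain node StoreType ∈ conditioning set.
  P4: blocked at chain node StoreType ∈ conditioning set.
  P5: blocked at chain node StoreType ∈ conditioning set.
  P6: blocked at chain node StoreType ∈ conditioning set.
{StoreType} contains no descendant of Seasonality and blocks every backdoor path.
No other singleton works — e.g. {PriceTier} leaves P3 open — so {StoreType} is the unique smallest valid adjustment set.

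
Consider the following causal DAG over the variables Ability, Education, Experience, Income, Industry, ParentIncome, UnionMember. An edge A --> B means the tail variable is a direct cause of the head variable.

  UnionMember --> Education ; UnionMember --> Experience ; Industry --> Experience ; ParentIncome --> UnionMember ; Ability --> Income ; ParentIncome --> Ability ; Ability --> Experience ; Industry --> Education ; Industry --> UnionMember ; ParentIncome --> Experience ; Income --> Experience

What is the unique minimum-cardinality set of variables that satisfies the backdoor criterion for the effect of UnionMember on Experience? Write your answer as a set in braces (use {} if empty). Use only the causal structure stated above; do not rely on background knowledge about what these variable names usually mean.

Variables eligible for adjustment (non-descendants of UnionMember, excluding UnionMember and Experience): {Ability, Income, Industry, ParentIncome}.
Backdoor paths from UnionMember to Experience:
  P1: UnionMember <- Industry -> Experience
  P2: UnionMember <- ParentIncome -> Ability -> Income -> Experience
  P3: UnionMember <- ParentIncome -> Ability -> Experience
  P4: UnionMember <- ParentIncome -> Experience
The empty set is not sufficient: P1 (UnionMember <- Industry -> Experience) has no collider blocking it and no conditioned non-collider, so it is open.
Try {Industry, ParentIncome}:
  P1: blocked at fork node Industry ∈ conditioning set.
  P2: blocked at fork node ParentIncome ∈ conditioning set.
  P3: blocked at fork node ParentIncome ∈ conditioning set.
  P4: blocked at fork node ParentIncome ∈ conditioning set.
{Industry, ParentIncome} contains no descendant of UnionMember and blocks every backdoor path.
Every element of {Industry, ParentIncome} is needed (dropping Industry leaves P1 open; dropping ParentIncome leaves P2 open), so no proper subset is valid.
Among all size-2 subsets of the eligible variables, only {Industry, ParentIncome} blocks every backdoor path, so it is the unique smallest valid adjustment set.

{Industry, ParentIncome}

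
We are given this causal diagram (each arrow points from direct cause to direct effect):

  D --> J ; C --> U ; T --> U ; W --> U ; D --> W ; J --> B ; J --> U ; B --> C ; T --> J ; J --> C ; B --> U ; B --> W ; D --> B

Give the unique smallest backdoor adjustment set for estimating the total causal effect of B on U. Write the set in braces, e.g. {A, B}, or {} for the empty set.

{D, J}

Variables eligible for adjustment (non-descendants of B, excluding B and U): {D, J, T}.
Backdoor paths from B to U:
  P1: B <- D -> J <- T -> U
  P2: B <- D -> J -> C -> U
  P3: B <- D -> J -> U
  P4: B <- D -> W -> U
  P5: B <- J <- T -> U
  P6: B <- J <- D -> W -> U
  P7: B <- J -> C -> U
  P8: B <- J -> U
The empty set is not sufficient: P2 (B <- D -> J -> C -> U) has no collider blocking it and no conditioned non-collider, so it is open.
Try {D, J}:
  P1: blocked at fork node D ∈ conditioning set.
  P2: blocked at fork node D ∈ conditioning set.
  P3: blocked at fork node D ∈ conditioning set.
  P4: blocked at fork node D ∈ conditioning set.
  P5: blocked at chain node J ∈ conditioning set.
  P6: blocked at chain node J ∈ conditioning set.
  P7: blocked at fork node J ∈ conditioning set.
  P8: blocked at fork node J ∈ conditioning set.
{D, J} contains no descendant of B and blocks every backdoor path.
Every element of {D, J} is needed (dropping D leaves P1 open; dropping J leaves P5 open), so no proper subset is valid.
Among all size-2 subsets of the eligible variables, only {D, J} blocks every backdoor path, so it is the unique smallest valid adjustment set.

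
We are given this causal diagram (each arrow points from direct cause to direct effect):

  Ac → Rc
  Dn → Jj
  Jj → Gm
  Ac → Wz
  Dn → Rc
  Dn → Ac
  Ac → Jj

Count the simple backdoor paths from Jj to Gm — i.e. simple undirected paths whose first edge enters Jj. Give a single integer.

A backdoor path from Jj to Gm is any simple undirected path whose first edge points into Jj (i.e. leaves Jj via a parent).
Parents of Jj: {Ac, Dn}.
No simple path from any parent of Jj reaches Gm without revisiting Jj, so there are no backdoor paths.

0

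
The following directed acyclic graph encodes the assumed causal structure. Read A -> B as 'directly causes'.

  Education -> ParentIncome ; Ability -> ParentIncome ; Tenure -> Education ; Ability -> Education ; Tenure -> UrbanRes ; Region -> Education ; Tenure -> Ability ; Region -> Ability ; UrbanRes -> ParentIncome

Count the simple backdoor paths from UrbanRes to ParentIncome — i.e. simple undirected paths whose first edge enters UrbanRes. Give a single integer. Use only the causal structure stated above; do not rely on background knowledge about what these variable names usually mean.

6

A backdoor path from UrbanRes to ParentIncome is any simple undirected path whose first edge points into UrbanRes (i.e. leaves UrbanRes via a parent).
Parents of UrbanRes: {Tenure}.
Enumerating:
  P1: UrbanRes <- Tenure -> Ability <- Region -> Education -> ParentIncome
  P2: UrbanRes <- Tenure -> Ability -> Education -> ParentIncome
  P3: UrbanRes <- Tenure -> Ability -> ParentIncome
  P4: UrbanRes <- Tenure -> Education <- Region -> Ability -> ParentIncome
  P5: UrbanRes <- Tenure -> Education <- Ability -> ParentIncome
  P6: UrbanRes <- Tenure -> Education -> ParentIncome
That exhausts the simple backdoor paths. Count: 6.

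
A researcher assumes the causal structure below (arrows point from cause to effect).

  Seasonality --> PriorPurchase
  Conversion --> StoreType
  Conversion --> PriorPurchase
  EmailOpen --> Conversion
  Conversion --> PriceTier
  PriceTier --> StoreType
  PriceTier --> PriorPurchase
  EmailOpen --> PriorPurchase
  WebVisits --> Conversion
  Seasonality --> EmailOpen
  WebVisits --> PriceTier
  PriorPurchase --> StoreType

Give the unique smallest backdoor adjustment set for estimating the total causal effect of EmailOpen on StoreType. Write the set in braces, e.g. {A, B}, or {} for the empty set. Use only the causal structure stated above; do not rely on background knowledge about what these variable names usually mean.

{Seasonality}

Variables eligible for adjustment (non-descendants of EmailOpen, excluding EmailOpen and StoreType): {Seasonality, WebVisits}.
Backdoor paths from EmailOpen to StoreType:
  P1: EmailOpen <- Seasonality -> PriorPurchase <- Conversion <- WebVisits -> PriceTier -> StoreType
  P2: EmailOpen <- Seasonality -> PriorPurchase <- Conversion -> PriceTier -> StoreType
  P3: EmailOpen <- Seasonality -> PriorPurchase <- Conversion -> StoreType
  P4: EmailOpen <- Seasonality -> PriorPurchase <- PriceTier <- WebVisits -> Conversion -> StoreType
  P5: EmailOpen <- Seasonality -> PriorPurchase <- PriceTier <- Conversion -> StoreType
  P6: EmailOpen <- Seasonality -> PriorPurchase <- PriceTier -> StoreType
  P7: EmailOpen <- Seasonality -> PriorPurchase -> StoreType
The empty set is not sufficient: P7 (EmailOpen <- Seasonality -> PriorPurchase -> StoreType) has no collider blocking it and no conditioned non-collider, so it is open.
Try {Seasonality}:
  P1: blocked at fork node Seasonality ∈ conditioning set.
  P2: blocked at fork node Seasonality ∈ conditioning set.
  P3: blocked at fork node Seasonality ∈ conditioning set.
  P4: blocked at fork node Seasonality ∈ conditioning set.
  P5: blocked at fork node Seasonality ∈ conditioning set.
  P6: blocked at fork node Seasonality ∈ conditioning set.
  P7: blocked at fork node Seasonality ∈ conditioning set.
{Seasonality} contains no descendant of EmailOpen and blocks every backdoor path.
No other singleton works — e.g. {WebVisits} leaves P7 open — so {Seasonality} is the unique smallest valid adjustment set.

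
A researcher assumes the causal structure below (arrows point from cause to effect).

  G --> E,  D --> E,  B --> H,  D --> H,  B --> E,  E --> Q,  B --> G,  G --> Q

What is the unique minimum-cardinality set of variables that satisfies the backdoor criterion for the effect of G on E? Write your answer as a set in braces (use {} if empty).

{B}

Variables eligible for adjustment (non-descendants of G, excluding G and E): {B, D, H}.
Backdoor paths from G to E:
  P1: G <- B -> E
  P2: G <- B -> H <- D -> E
The empty set is not sufficient: P1 (G <- B -> E) has no collider blocking it and no conditioned non-collider, so it is open.
Try {B}:
  P1: blocked at fork node B ∈ conditioning set.
  P2: blocked at fork node B ∈ conditioning set.
{B} contains no descendant of G and blocks every backdoor path.
No other singleton works — e.g. {D} leaves P1 open — so {B} is the unique smallest valid adjustment set.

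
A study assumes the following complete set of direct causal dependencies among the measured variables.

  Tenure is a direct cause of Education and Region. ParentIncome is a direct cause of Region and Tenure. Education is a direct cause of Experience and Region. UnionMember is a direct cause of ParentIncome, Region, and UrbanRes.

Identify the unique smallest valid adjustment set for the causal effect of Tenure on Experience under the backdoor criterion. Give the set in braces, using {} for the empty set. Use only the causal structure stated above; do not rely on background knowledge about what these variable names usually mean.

Variables eligible for adjustment (non-descendants of Tenure, excluding Tenure and Experience): {ParentIncome, UnionMember, UrbanRes}.
Backdoor paths from Tenure to Experience:
  P1: Tenure <- ParentIncome <- UnionMember -> Region <- Education -> Experience
  P2: Tenure <- ParentIncome -> Region <- Education -> Experience
Each backdoor path contains an unconditioned collider, so every path is already blocked with the empty conditioning set:
  P1: blocked at collider Region (neither it nor any descendant is in the conditioning set).
  P2: blocked at collider Region (neither it nor any descendant is in the conditioning set).
The empty set is therefore the unique smallest valid set.

{}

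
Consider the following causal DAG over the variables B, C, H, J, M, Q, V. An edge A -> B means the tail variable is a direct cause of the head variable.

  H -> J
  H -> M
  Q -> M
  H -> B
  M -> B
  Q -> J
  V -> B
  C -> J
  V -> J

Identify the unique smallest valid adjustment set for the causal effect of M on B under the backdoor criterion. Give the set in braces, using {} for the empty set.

Variables eligible for adjustment (non-descendants of M, excluding M and B): {C, H, J, Q, V}.
Backdoor paths from M to B:
  P1: M <- Q -> J <- H -> B
  P2: M <- Q -> J <- V -> B
  P3: M <- H -> J <- V -> B
  P4: M <- H -> B
The empty set is not sufficient: P4 (M <- H -> B) has no collider blocking it and no conditioned non-collider, so it is open.
Try {H}:
  P1: blocked at collider J (neither it nor any descendant is in the conditioning set).
  P2: blocked at collider J (neither it nor any descendant is in the conditioning set).
  P3: blocked at fork node H ∈ conditioning set.
  P4: blocked at fork node H ∈ conditioning set.
{H} contains no descendant of M and blocks every backdoor path.
No other singleton works — e.g. {C} leaves P4 open — so {H} is the unique smallest valid adjustment set.

{H}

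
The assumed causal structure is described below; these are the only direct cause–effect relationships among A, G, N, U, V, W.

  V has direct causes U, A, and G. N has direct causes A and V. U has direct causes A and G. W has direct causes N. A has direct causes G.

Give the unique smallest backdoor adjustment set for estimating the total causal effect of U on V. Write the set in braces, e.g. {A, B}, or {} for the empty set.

{A, G}

Variables eligible for adjustment (non-descendants of U, excluding U and V): {A, G}.
Backdoor paths from U to V:
  P1: U <- G -> A -> V
  P2: U <- G -> A -> N <- V
  P3: U <- G -> V
  P4: U <- A <- G -> V
  P5: U <- A -> V
  P6: U <- A -> N <- V
The empty set is not sufficient: P1 (U <- G -> A -> V) has no collider blocking it and no conditioned non-collider, so it is open.
Try {A, G}:
  P1: blocked at fork node G ∈ conditioning set.
  P2: blocked at fork node G ∈ conditioning set.
  P3: blocked at fork node G ∈ conditioning set.
  P4: blocked at chain node A ∈ conditioning set.
  P5: blocked at fork node A ∈ conditioning set.
  P6: blocked at fork node A ∈ conditioning set.
{A, G} contains no descendant of U and blocks every backdoor path.
Every element of {A, G} is needed (dropping A leaves P5 open; dropping G leaves P3 open), so no proper subset is valid.
Among all size-2 subsets of the eligible variables, only {A, G} blocks every backdoor path, so it is the unique smallest valid adjustment set.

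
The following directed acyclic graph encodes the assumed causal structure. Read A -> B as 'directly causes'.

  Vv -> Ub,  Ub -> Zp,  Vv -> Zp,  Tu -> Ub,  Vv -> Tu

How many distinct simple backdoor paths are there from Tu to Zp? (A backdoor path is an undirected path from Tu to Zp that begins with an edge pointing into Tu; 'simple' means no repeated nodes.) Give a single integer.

2

A backdoor path from Tu to Zp is any simple undirected path whose first edge points into Tu (i.e. leaves Tu via a parent).
Parents of Tu: {Vv}.
Enumerating:
  P1: Tu <- Vv -> Ub -> Zp
  P2: Tu <- Vv -> Zp
That exhausts the simple backdoor paths. Count: 2.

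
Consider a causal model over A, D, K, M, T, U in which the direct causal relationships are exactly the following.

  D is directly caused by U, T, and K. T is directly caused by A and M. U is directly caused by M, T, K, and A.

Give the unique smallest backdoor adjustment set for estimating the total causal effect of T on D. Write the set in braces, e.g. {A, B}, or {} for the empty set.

Variables eligible for adjustment (non-descendants of T, excluding T and D): {A, K, M}.
Backdoor paths from T to D:
  P1: T <- M -> U <- K -> D
  P2: T <- M -> U -> D
  P3: T <- A -> U <- K -> D
  P4: T <- A -> U -> D
The empty set is not sufficient: P2 (T <- M -> U -> D) has no collider blocking it and no conditioned non-collider, so it is open.
Try {A, M}:
  P1: blocked at fork node M ∈ conditioning set.
  P2: blocked at fork node M ∈ conditioning set.
  P3: blocked at fork node A ∈ conditioning set.
  P4: blocked at fork node A ∈ conditioning set.
{A, M} contains no descendant of T and blocks every backdoor path.
Every element of {A, M} is needed (dropping A leaves P4 open; dropping M leaves P2 open), so no proper subset is valid.
Among all size-2 subsets of the eligible variables, only {A, M} blocks every backdoor path, so it is the unique smallest valid adjustment set.

{A, M}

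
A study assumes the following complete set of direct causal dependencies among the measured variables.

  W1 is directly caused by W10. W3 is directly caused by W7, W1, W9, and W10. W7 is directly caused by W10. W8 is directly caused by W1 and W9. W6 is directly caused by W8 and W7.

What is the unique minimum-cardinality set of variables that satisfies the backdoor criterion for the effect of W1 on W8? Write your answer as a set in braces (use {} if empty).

{}

Variables eligible for adjustment (non-descendants of W1, excluding W1 and W8): {W10, W7, W9}.
Backdoor paths from W1 to W8:
  P1: W1 <- W10 -> W7 -> W6 <- W8
  P2: W1 <- W10 -> W7 -> W3 <- W9 -> W8
  P3: W1 <- W10 -> W3 <- W9 -> W8
  P4: W1 <- W10 -> W3 <- W7 -> W6 <- W8
Each backdoor path contains an unconditioned collider, so every path is already blocked with the empty conditioning set:
  P1: blocked at collider W6 (neither it nor any descendant is in the conditioning set).
  P2: blocked at collider W3 (neither it nor any descendant is in the conditioning set).
  P3: blocked at collider W3 (neither it nor any descendant is in the conditioning set).
  P4: blocked at collider W3 (neither it nor any descendant is in the conditioning set).
The empty set is therefore the unique smallest valid set.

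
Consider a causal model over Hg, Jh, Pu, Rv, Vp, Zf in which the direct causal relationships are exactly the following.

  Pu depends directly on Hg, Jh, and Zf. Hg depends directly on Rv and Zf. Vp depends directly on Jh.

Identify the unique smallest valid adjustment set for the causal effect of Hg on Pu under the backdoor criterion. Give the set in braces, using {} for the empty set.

Variables eligible for adjustment (non-descendants of Hg, excluding Hg and Pu): {Jh, Rv, Vp, Zf}.
Backdoor paths from Hg to Pu:
  P1: Hg <- Zf -> Pu
The empty set is not sufficient: P1 (Hg <- Zf -> Pu) has no collider blocking it and no conditioned non-collider, so it is open.
Try {Zf}:
  P1: blocked at fork node Zf ∈ conditioning set.
{Zf} contains no descendant of Hg and blocks every backdoor path.
No other singleton works — e.g. {Jh} leaves P1 open — so {Zf} is the unique smallest valid adjustment set.

{Zf}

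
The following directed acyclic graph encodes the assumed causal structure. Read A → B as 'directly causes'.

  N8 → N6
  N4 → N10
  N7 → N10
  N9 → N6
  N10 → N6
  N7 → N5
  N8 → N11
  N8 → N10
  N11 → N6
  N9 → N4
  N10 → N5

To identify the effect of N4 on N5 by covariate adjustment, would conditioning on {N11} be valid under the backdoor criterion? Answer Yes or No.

Yes

Backdoor paths from N4 to N5 (paths whose first edge points into N4):
  P1: N4 <- N9 -> N6 <- N8 -> N10 <- N7 -> N5
  P2: N4 <- N9 -> N6 <- N8 -> N10 -> N5
  P3: N4 <- N9 -> N6 <- N10 <- N7 -> N5
  P4: N4 <- N9 -> N6 <- N10 -> N5
  P5: N4 <- N9 -> N6 <- N11 <- N8 -> N10 <- N7 -> N5
  P6: N4 <- N9 -> N6 <- N11 <- N8 -> N10 -> N5
Condition 1 (no descendant of N4 in the set): holds — descendants of N4 are {N10, N5, N6}; none are in {N11}.
Condition 2 (every backdoor path blocked by {N11}):
  P1: blocked at collider N6 (neither it nor any descendant is in the conditioning set).
  P2: blocked at collider N6 (neither it nor any descendant is in the conditioning set).
  P3: blocked at collider N6 (neither it nor any descendant is in the conditioning set).
  P4: blocked at collider N6 (neither it nor any descendant is in the conditioning set).
  P5: blocked at collider N6 (neither it nor any descendant is in the conditioning set).
  P6: blocked at collider N6 (neither it nor any descendant is in the conditioning set).
{N11} satisfies the backdoor criterion.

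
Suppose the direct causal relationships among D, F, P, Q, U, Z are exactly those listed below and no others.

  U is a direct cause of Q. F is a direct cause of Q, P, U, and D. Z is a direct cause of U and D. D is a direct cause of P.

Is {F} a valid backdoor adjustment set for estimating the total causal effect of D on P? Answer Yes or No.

Yes

Backdoor paths from D to P (paths whose first edge points into D):
  P1: D <- F -> P
  P2: D <- Z -> U <- F -> P
  P3: D <- Z -> U -> Q <- F -> P
Condition 1 (no descendant of D in the set): holds — descendants of D are {P}; none are in {F}.
Condition 2 (every backdoor path blocked by {F}):
  P1: blocked at fork node F ∈ conditioning set.
  P2: blocked at collider U (neither it nor any descendant is in the conditioning set).
  P3: blocked at collider Q (neither it nor any descendant is in the conditioning set).
{F} satisfies the backdoor criterion.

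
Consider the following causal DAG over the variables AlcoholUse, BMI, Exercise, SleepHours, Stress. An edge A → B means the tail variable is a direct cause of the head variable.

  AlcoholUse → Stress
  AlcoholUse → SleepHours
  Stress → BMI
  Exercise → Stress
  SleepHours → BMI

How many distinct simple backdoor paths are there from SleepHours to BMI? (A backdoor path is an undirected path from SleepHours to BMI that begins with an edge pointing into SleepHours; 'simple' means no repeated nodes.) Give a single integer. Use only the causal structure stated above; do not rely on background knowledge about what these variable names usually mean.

1

A backdoor path from SleepHours to BMI is any simple undirected path whose first edge points into SleepHours (i.e. leaves SleepHours via a parent).
Parents of SleepHours: {AlcoholUse}.
Enumerating:
  P1: SleepHours <- AlcoholUse -> Stress -> BMI
That exhausts the simple backdoor paths. Count: 1.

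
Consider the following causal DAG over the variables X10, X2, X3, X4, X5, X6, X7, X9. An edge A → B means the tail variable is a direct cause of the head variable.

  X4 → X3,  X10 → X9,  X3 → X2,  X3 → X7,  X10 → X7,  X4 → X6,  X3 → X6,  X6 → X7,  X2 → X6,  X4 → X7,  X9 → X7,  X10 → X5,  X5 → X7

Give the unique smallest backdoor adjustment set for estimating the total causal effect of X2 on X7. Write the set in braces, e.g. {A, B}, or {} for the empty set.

{X3}

Variables eligible for adjustment (non-descendants of X2, excluding X2 and X7): {X10, X3, X4, X5, X9}.
Backdoor paths from X2 to X7:
  P1: X2 <- X3 <- X4 -> X6 -> X7
  P2: X2 <- X3 <- X4 -> X7
  P3: X2 <- X3 -> X6 <- X4 -> X7
  P4: X2 <- X3 -> X6 -> X7
  P5: X2 <- X3 -> X7
The empty set is not sufficient: P1 (X2 <- X3 <- X4 -> X6 -> X7) has no collider blocking it and no conditioned non-collider, so it is open.
Try {X3}:
  P1: blocked at chain node X3 ∈ conditioning set.
  P2: blocked at chain node X3 ∈ conditioning set.
  P3: blocked at fork node X3 ∈ conditioning set.
  P4: blocked at fork node X3 ∈ conditioning set.
  P5: blocked at fork node X3 ∈ conditioning set.
{X3} contains no descendant of X2 and blocks every backdoor path.
No other singleton works — e.g. {X4} leaves P4 open — so {X3} is the unique smallest valid adjustment set.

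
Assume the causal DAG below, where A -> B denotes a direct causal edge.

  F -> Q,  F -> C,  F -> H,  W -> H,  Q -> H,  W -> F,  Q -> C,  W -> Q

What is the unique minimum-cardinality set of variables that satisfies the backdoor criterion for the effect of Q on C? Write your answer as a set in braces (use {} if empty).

{F}

Variables eligible for adjustment (non-descendants of Q, excluding Q and C): {F, W}.
Backdoor paths from Q to C:
  P1: Q <- W -> F -> C
  P2: Q <- W -> H <- F -> C
  P3: Q <- F -> C
The empty set is not sufficient: P1 (Q <- W -> F -> C) has no collider blocking it and no conditioned non-collider, so it is open.
Try {F}:
  P1: blocked at chain node F ∈ conditioning set.
  P2: blocked at collider H (neither it nor any descendant is in the conditioning set).
  P3: blocked at fork node F ∈ conditioning set.
{F} contains no descendant of Q and blocks every backdoor path.
No other singleton works — e.g. {W} leaves P3 open — so {F} is the unique smallest valid adjustment set.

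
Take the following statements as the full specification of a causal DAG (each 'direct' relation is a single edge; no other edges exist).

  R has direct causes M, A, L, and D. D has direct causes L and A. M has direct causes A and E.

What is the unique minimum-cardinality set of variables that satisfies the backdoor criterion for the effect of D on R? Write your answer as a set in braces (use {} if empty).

{A, L}

Variables eligible for adjustment (non-descendants of D, excluding D and R): {A, E, L, M}.
Backdoor paths from D to R:
  P1: D <- L -> R
  P2: D <- A -> M -> R
  P3: D <- A -> R
The empty set is not sufficient: P1 (D <- L -> R) has no collider blocking it and no conditioned non-collider, so it is open.
Try {A, L}:
  P1: blocked at fork node L ∈ conditioning set.
  P2: blocked at fork node A ∈ conditioning set.
  P3: blocked at fork node A ∈ conditioning set.
{A, L} contains no descendant of D and blocks every backdoor path.
Every element of {A, L} is needed (dropping A leaves P2 open; dropping L leaves P1 open), so no proper subset is valid.
Among all size-2 subsets of the eligible variables, only {A, L} blocks every backdoor path, so it is the unique smallest valid adjustment set.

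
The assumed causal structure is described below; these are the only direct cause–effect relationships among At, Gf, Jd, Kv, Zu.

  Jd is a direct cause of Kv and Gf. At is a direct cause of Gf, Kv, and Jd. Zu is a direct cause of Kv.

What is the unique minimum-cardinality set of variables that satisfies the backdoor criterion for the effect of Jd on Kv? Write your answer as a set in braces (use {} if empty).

Variables eligible for adjustment (non-descendants of Jd, excluding Jd and Kv): {At, Zu}.
Backdoor paths from Jd to Kv:
  P1: Jd <- At -> Kv
The empty set is not sufficient: P1 (Jd <- At -> Kv) has no collider blocking it and no conditioned non-collider, so it is open.
Try {At}:
  P1: blocked at fork node At ∈ conditioning set.
{At} contains no descendant of Jd and blocks every backdoor path.
No other singleton works — e.g. {Zu} leaves P1 open — so {At} is the unique smallest valid adjustment set.

{At}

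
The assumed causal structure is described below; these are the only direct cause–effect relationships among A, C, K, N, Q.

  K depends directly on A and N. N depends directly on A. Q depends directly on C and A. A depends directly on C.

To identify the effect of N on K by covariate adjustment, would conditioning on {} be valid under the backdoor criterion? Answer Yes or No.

No

Backdoor paths from N to K (paths whose first edge points into N):
  P1: N <- A -> K
Condition 1 (no descendant of N in the set): holds — descendants of N are {K}; none are in {}.
Condition 2 (every backdoor path blocked by {}):
  P1: open — no interior node is in the conditioning set.
{} does not satisfy the backdoor criterion.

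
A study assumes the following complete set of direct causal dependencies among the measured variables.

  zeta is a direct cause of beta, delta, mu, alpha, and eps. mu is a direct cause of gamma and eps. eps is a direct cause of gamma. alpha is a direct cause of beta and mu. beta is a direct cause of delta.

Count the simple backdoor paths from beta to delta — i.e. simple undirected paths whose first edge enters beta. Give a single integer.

A backdoor path from beta to delta is any simple undirected path whose first edge points into beta (i.e. leaves beta via a parent).
Parents of beta: {alpha, zeta}.
Enumerating:
  P1: beta <- zeta -> delta
  P2: beta <- alpha <- zeta -> delta
  P3: beta <- alpha -> mu <- zeta -> delta
  P4: beta <- alpha -> mu -> eps <- zeta -> delta
  P5: beta <- alpha -> mu -> gamma <- eps <- zeta -> delta
That exhausts the simple backdoor paths. Count: 5.

5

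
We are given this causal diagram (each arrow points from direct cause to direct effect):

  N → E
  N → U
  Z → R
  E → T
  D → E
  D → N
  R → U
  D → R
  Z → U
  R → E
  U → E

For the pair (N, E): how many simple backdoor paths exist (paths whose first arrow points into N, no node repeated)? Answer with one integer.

A backdoor path from N to E is any simple undirected path whose first edge points into N (i.e. leaves N via a parent).
Parents of N: {D}.
Enumerating:
  P1: N <- D -> R <- Z -> U -> E
  P2: N <- D -> R -> U -> E
  P3: N <- D -> R -> E
  P4: N <- D -> E
That exhausts the simple backdoor paths. Count: 4.

4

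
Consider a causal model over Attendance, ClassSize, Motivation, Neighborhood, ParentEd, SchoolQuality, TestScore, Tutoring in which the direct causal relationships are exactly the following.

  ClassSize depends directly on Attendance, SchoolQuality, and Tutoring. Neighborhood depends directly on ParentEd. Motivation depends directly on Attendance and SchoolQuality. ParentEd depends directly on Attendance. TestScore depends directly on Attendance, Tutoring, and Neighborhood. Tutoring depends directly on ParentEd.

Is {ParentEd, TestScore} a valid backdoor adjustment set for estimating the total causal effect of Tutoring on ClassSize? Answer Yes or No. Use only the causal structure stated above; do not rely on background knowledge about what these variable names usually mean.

Backdoor paths from Tutoring to ClassSize (paths whose first edge points into Tutoring):
  P1: Tutoring <- ParentEd <- Attendance -> Motivation <- SchoolQuality -> ClassSize
  P2: Tutoring <- ParentEd <- Attendance -> ClassSize
  P3: Tutoring <- ParentEd -> Neighborhood -> TestScore <- Attendance -> Motivation <- SchoolQuality -> ClassSize
  P4: Tutoring <- ParentEd -> Neighborhood -> TestScore <- Attendance -> ClassSize
Condition 1 (no descendant of Tutoring in the set): FAILS — TestScore is a descendant of Tutoring.
Condition 2 (every backdoor path blocked by {ParentEd, TestScore}):
  P1: blocked at chain node ParentEd ∈ conditioning set.
  P2: blocked at chain node ParentEd ∈ conditioning set.
  P3: blocked at fork node ParentEd ∈ conditioning set.
  P4: blocked at fork node ParentEd ∈ conditioning set.
{ParentEd, TestScore} does not satisfy the backdoor criterion.

No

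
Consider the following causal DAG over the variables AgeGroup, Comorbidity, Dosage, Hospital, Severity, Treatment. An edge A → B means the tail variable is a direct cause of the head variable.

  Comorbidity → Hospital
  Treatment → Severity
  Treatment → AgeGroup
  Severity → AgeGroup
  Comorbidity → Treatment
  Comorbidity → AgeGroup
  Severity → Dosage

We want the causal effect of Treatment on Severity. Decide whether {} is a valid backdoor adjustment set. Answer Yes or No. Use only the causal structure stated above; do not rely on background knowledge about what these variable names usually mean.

Yes

Backdoor paths from Treatment to Severity (paths whose first edge points into Treatment):
  P1: Treatment <- Comorbidity -> AgeGroup <- Severity
Condition 1 (no descendant of Treatment in the set): holds — descendants of Treatment are {AgeGroup, Dosage, Severity}; none are in {}.
Condition 2 (every backdoor path blocked by {}):
  P1: blocked at collider AgeGroup (neither it nor any descendant is in the conditioning set).
{} satisfies the backdoor criterion.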